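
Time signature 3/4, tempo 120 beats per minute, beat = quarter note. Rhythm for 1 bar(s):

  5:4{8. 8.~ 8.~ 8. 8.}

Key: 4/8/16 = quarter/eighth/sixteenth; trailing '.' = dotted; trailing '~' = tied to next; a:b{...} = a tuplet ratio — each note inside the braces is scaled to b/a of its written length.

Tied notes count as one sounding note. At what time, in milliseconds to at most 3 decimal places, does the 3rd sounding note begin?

note 3 onset = 12/5b = 1200.0ms

1. 0.0ms @ 0 + 300.0ms (3/5)
2. 300.0ms @ 3/5 + 900.0ms (9/5)
3. 1200.0ms @ 12/5 + 300.0ms (3/5)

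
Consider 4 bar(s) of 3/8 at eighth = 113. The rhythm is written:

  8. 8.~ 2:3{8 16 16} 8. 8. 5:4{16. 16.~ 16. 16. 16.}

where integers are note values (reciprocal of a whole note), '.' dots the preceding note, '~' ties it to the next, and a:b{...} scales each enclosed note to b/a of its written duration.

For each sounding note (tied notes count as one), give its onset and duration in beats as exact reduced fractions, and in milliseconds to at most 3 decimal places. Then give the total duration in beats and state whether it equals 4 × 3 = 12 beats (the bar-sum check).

1) 0.0ms=0b +796.46ms=3/2b
2) 796.46ms=3/2b +1592.92ms=3b
3) 2389.381ms=9/2b +398.23ms=3/4b
4) 2787.611ms=21/4b +398.23ms=3/4b
5) 3185.841ms=6b +796.46ms=3/2b
6) 3982.301ms=15/2b +796.46ms=3/2b
7) 4778.761ms=9b +318.584ms=3/5b
8) 5097.345ms=48/5b +637.168ms=6/5b
9) 5734.513ms=54/5b +318.584ms=3/5b
10) 6053.097ms=57/5b +318.584ms=3/5b
Σ=12b of 12 (113bpm 3/8) — PASS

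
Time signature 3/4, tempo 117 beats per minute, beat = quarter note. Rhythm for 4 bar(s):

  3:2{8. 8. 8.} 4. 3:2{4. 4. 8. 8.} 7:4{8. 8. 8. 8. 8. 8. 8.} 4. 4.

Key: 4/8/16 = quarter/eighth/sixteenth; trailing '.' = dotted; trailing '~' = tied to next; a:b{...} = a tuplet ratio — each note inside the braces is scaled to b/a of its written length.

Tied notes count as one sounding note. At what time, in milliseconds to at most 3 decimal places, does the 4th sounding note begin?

note 4 onset = 3/2b = 769.231ms

1. 0.0ms @ 0 + 256.41ms (1/2)
2. 256.41ms @ 1/2 + 256.41ms (1/2)
3. 512.821ms @ 1 + 256.41ms (1/2)
4. 769.231ms @ 3/2 + 769.231ms (3/2)
5. 1538.462ms @ 3 + 512.821ms (1)
6. 2051.282ms @ 4 + 512.821ms (1)
7. 2564.103ms @ 5 + 256.41ms (1/2)
8. 2820.513ms @ 11/2 + 256.41ms (1/2)
9. 3076.923ms @ 6 + 219.78ms (3/7)
10. 3296.703ms @ 45/7 + 219.78ms (3/7)
11. 3516.484ms @ 48/7 + 219.78ms (3/7)
12. 3736.264ms @ 51/7 + 219.78ms (3/7)
13. 3956.044ms @ 54/7 + 219.78ms (3/7)
14. 4175.824ms @ 57/7 + 219.78ms (3/7)
15. 4395.604ms @ 60/7 + 219.78ms (3/7)
16. 4615.385ms @ 9 + 769.231ms (3/2)
17. 5384.615ms @ 21/2 + 769.231ms (3/2)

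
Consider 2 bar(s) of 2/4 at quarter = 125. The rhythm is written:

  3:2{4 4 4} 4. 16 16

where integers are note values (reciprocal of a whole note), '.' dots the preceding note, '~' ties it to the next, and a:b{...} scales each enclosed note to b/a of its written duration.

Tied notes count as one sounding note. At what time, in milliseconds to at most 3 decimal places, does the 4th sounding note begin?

1. 0.0ms @ 0 + 320.0ms (2/3)
2. 320.0ms @ 2/3 + 320.0ms (2/3)
3. 640.0ms @ 4/3 + 320.0ms (2/3)
4. 960.0ms @ 2 + 720.0ms (3/2)
5. 1680.0ms @ 7/2 + 120.0ms (1/4)
6. 1800.0ms @ 15/4 + 120.0ms (1/4)

note 4 onset = 2b = 960.0ms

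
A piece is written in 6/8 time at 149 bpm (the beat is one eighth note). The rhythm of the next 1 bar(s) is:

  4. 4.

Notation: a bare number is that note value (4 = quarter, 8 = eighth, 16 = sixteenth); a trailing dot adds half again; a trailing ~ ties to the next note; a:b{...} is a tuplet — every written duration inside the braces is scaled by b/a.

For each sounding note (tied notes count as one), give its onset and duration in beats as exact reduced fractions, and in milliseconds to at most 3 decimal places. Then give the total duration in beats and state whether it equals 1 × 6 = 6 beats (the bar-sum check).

1) 0.0ms=0b +1208.054ms=3b
2) 1208.054ms=3b +1208.054ms=3b
Σ=6b of 6 (149bpm 6/8) — PASS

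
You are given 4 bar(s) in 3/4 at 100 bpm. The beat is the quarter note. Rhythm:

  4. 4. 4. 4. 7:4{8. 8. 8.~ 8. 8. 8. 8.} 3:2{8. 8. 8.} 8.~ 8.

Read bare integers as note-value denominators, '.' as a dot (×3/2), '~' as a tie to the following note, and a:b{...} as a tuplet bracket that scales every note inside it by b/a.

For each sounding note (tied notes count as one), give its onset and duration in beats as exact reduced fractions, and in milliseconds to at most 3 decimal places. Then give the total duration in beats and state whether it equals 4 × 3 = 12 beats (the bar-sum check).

1) 0.0ms=0b +900.0ms=3/2b
2) 900.0ms=3/2b +900.0ms=3/2b
3) 1800.0ms=3b +900.0ms=3/2b
4) 2700.0ms=9/2b +900.0ms=3/2b
5) 3600.0ms=6b +257.143ms=3/7b
6) 3857.143ms=45/7b +257.143ms=3/7b
7) 4114.286ms=48/7b +514.286ms=6/7b
8) 4628.571ms=54/7b +257.143ms=3/7b
9) 4885.714ms=57/7b +257.143ms=3/7b
10) 5142.857ms=60/7b +257.143ms=3/7b
11) 5400.0ms=9b +300.0ms=1/2b
12) 5700.0ms=19/2b +300.0ms=1/2b
13) 6000.0ms=10b +300.0ms=1/2b
14) 6300.0ms=21/2b +900.0ms=3/2b
Σ=12b of 12 (100bpm 3/4) — PASS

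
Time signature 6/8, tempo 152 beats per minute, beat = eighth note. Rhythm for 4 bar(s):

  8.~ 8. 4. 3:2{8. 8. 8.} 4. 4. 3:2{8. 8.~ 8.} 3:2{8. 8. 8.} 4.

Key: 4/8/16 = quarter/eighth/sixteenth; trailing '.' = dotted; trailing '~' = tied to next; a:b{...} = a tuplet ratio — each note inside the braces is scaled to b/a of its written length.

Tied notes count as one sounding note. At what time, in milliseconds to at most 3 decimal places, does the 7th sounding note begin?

note 7 onset = 12b = 4736.842ms

1. 0.0ms @ 0 + 1184.211ms (3)
2. 1184.211ms @ 3 + 1184.211ms (3)
3. 2368.421ms @ 6 + 394.737ms (1)
4. 2763.158ms @ 7 + 394.737ms (1)
5. 3157.895ms @ 8 + 394.737ms (1)
6. 3552.632ms @ 9 + 1184.211ms (3)
7. 4736.842ms @ 12 + 1184.211ms (3)
8. 5921.053ms @ 15 + 394.737ms (1)
9. 6315.789ms @ 16 + 789.474ms (2)
10. 7105.263ms @ 18 + 394.737ms (1)
11. 7500.0ms @ 19 + 394.737ms (1)
12. 7894.737ms @ 20 + 394.737ms (1)
13. 8289.474ms @ 21 + 1184.211ms (3)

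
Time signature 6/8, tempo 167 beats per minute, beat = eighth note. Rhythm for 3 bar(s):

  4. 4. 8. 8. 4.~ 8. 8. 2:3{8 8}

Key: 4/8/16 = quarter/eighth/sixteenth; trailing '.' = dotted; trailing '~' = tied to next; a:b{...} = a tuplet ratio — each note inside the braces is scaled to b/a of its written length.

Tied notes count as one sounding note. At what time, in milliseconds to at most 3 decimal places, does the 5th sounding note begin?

1. 0.0ms @ 0 + 1077.844ms (3)
2. 1077.844ms @ 3 + 1077.844ms (3)
3. 2155.689ms @ 6 + 538.922ms (3/2)
4. 2694.611ms @ 15/2 + 538.922ms (3/2)
5. 3233.533ms @ 9 + 1616.766ms (9/2)
6. 4850.299ms @ 27/2 + 538.922ms (3/2)
7. 5389.222ms @ 15 + 538.922ms (3/2)
8. 5928.144ms @ 33/2 + 538.922ms (3/2)

note 5 onset = 9b = 3233.533ms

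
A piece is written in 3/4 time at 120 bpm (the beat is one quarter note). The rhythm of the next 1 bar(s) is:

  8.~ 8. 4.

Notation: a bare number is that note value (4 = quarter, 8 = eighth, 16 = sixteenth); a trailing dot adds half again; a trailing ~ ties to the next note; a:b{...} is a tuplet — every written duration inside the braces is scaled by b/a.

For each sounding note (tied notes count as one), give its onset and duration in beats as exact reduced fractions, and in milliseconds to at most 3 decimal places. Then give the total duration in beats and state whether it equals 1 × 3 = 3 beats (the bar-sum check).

1) 0.0ms=0b +750.0ms=3/2b
2) 750.0ms=3/2b +750.0ms=3/2b
Σ=3b of 3 (120bpm 3/4) — PASS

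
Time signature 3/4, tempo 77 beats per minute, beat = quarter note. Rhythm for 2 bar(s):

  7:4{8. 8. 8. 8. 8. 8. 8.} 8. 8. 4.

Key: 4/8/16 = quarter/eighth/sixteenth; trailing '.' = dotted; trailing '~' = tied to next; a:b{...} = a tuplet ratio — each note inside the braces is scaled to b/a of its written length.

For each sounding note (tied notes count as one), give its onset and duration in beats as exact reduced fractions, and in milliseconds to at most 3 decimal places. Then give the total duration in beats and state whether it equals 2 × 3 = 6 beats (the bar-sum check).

1) 0.0ms=0b +333.952ms=3/7b
2) 333.952ms=3/7b +333.952ms=3/7b
3) 667.904ms=6/7b +333.952ms=3/7b
4) 1001.855ms=9/7b +333.952ms=3/7b
5) 1335.807ms=12/7b +333.952ms=3/7b
6) 1669.759ms=15/7b +333.952ms=3/7b
7) 2003.711ms=18/7b +333.952ms=3/7b
8) 2337.662ms=3b +584.416ms=3/4b
9) 2922.078ms=15/4b +584.416ms=3/4b
10) 3506.494ms=9/2b +1168.831ms=3/2b
Σ=6b of 6 (77bpm 3/4) — PASS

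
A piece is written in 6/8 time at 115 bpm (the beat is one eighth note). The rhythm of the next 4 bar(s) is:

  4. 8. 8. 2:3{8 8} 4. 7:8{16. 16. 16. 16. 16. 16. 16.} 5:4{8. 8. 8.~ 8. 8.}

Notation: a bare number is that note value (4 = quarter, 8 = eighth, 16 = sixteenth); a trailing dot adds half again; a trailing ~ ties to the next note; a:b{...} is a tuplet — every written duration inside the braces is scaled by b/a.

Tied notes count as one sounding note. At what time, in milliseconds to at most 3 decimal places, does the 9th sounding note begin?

1. 0.0ms @ 0 + 1565.217ms (3)
2. 1565.217ms @ 3 + 782.609ms (3/2)
3. 2347.826ms @ 9/2 + 782.609ms (3/2)
4. 3130.435ms @ 6 + 782.609ms (3/2)
5. 3913.043ms @ 15/2 + 782.609ms (3/2)
6. 4695.652ms @ 9 + 1565.217ms (3)
7. 6260.87ms @ 12 + 447.205ms (6/7)
8. 6708.075ms @ 90/7 + 447.205ms (6/7)
9. 7155.28ms @ 96/7 + 447.205ms (6/7)
10. 7602.484ms @ 102/7 + 447.205ms (6/7)
11. 8049.689ms @ 108/7 + 447.205ms (6/7)
12. 8496.894ms @ 114/7 + 447.205ms (6/7)
13. 8944.099ms @ 120/7 + 447.205ms (6/7)
14. 9391.304ms @ 18 + 626.087ms (6/5)
15. 10017.391ms @ 96/5 + 626.087ms (6/5)
16. 10643.478ms @ 102/5 + 1252.174ms (12/5)
17. 11895.652ms @ 114/5 + 626.087ms (6/5)

note 9 onset = 96/7b = 7155.28ms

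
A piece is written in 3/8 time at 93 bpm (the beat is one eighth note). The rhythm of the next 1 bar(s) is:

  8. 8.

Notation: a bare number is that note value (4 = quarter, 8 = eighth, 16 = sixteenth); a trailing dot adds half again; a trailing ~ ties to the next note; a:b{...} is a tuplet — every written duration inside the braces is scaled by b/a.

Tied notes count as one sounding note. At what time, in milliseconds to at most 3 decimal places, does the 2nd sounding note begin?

1. 0.0ms @ 0 + 967.742ms (3/2)
2. 967.742ms @ 3/2 + 967.742ms (3/2)

note 2 onset = 3/2b = 967.742ms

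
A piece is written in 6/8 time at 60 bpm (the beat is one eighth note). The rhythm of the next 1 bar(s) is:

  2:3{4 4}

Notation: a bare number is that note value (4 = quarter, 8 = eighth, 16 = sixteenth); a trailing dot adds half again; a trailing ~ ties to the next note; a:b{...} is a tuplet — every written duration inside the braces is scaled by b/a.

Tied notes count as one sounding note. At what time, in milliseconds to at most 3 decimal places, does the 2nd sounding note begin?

note 2 onset = 3b = 3000.0ms

1. 0.0ms @ 0 + 3000.0ms (3)
2. 3000.0ms @ 3 + 3000.0ms (3)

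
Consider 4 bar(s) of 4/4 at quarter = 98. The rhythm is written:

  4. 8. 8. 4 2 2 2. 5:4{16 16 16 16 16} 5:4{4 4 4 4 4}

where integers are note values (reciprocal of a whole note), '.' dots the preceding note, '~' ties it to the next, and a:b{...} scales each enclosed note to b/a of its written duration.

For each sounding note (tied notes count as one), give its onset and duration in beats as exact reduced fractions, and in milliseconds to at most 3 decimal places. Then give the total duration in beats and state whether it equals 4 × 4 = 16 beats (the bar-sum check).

1) 0.0ms=0b +918.367ms=3/2b
2) 918.367ms=3/2b +459.184ms=3/4b
3) 1377.551ms=9/4b +459.184ms=3/4b
4) 1836.735ms=3b +612.245ms=1b
5) 2448.98ms=4b +1224.49ms=2b
6) 3673.469ms=6b +1224.49ms=2b
7) 4897.959ms=8b +1836.735ms=3b
8) 6734.694ms=11b +122.449ms=1/5b
9) 6857.143ms=56/5b +122.449ms=1/5b
10) 6979.592ms=57/5b +122.449ms=1/5b
11) 7102.041ms=58/5b +122.449ms=1/5b
12) 7224.49ms=59/5b +122.449ms=1/5b
13) 7346.939ms=12b +489.796ms=4/5b
14) 7836.735ms=64/5b +489.796ms=4/5b
15) 8326.531ms=68/5b +489.796ms=4/5b
16) 8816.327ms=72/5b +489.796ms=4/5b
17) 9306.122ms=76/5b +489.796ms=4/5b
Σ=16b of 16 (98bpm 4/4) — PASS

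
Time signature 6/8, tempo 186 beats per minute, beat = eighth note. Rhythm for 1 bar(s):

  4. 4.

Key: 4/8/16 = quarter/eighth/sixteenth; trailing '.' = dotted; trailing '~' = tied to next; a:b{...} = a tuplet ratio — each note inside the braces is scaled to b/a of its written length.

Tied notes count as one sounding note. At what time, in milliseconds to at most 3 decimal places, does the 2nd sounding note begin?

1. 0.0ms @ 0 + 967.742ms (3)
2. 967.742ms @ 3 + 967.742ms (3)

note 2 onset = 3b = 967.742ms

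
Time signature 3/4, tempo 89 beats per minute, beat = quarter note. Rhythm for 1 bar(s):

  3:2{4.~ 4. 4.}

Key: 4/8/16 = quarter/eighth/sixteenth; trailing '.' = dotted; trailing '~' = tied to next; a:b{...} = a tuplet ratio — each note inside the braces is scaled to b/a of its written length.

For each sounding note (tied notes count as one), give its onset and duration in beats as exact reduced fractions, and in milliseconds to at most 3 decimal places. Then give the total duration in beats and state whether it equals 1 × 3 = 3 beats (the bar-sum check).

1) 0.0ms=0b +1348.315ms=2b
2) 1348.315ms=2b +674.157ms=1b
Σ=3b of 3 (89bpm 3/4) — PASS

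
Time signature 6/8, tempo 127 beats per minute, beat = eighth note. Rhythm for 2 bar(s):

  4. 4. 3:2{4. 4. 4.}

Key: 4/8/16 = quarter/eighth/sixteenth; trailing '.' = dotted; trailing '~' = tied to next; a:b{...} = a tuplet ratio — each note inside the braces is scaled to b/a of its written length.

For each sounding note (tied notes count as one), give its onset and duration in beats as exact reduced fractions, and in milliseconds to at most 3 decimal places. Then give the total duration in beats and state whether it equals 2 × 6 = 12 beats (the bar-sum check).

1) 0.0ms=0b +1417.323ms=3b
2) 1417.323ms=3b +1417.323ms=3b
3) 2834.646ms=6b +944.882ms=2b
4) 3779.528ms=8b +944.882ms=2b
5) 4724.409ms=10b +944.882ms=2b
Σ=12b of 12 (127bpm 6/8) — PASS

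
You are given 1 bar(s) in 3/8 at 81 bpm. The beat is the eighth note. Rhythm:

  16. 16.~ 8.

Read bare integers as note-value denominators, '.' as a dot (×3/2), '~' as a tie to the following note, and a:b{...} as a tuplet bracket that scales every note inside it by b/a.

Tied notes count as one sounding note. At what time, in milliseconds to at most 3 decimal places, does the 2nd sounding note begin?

1. 0.0ms @ 0 + 555.556ms (3/4)
2. 555.556ms @ 3/4 + 1666.667ms (9/4)

note 2 onset = 3/4b = 555.556ms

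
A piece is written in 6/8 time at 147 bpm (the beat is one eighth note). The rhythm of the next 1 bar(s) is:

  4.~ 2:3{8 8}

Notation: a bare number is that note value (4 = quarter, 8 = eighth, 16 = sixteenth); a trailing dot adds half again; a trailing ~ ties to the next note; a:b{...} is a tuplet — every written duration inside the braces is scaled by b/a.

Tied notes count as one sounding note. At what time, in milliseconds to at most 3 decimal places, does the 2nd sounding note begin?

note 2 onset = 9/2b = 1836.735ms

1. 0.0ms @ 0 + 1836.735ms (9/2)
2. 1836.735ms @ 9/2 + 612.245ms (3/2)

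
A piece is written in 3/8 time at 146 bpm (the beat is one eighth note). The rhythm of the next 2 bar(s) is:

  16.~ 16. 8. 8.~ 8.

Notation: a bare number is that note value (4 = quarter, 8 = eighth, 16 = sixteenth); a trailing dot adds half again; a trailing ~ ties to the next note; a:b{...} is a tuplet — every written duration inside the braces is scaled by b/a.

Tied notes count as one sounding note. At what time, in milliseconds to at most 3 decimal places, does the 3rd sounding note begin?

note 3 onset = 3b = 1232.877ms

1. 0.0ms @ 0 + 616.438ms (3/2)
2. 616.438ms @ 3/2 + 616.438ms (3/2)
3. 1232.877ms @ 3 + 1232.877ms (3)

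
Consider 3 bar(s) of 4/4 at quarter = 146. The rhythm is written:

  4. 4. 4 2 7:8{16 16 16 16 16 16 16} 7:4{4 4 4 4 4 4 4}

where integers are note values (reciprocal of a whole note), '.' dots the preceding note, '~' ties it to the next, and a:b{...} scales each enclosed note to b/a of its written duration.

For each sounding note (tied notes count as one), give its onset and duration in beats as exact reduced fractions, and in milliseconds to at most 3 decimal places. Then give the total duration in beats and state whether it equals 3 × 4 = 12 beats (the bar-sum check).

1) 0.0ms=0b +616.438ms=3/2b
2) 616.438ms=3/2b +616.438ms=3/2b
3) 1232.877ms=3b +410.959ms=1b
4) 1643.836ms=4b +821.918ms=2b
5) 2465.753ms=6b +117.417ms=2/7b
6) 2583.17ms=44/7b +117.417ms=2/7b
7) 2700.587ms=46/7b +117.417ms=2/7b
8) 2818.004ms=48/7b +117.417ms=2/7b
9) 2935.421ms=50/7b +117.417ms=2/7b
10) 3052.838ms=52/7b +117.417ms=2/7b
11) 3170.254ms=54/7b +117.417ms=2/7b
12) 3287.671ms=8b +234.834ms=4/7b
13) 3522.505ms=60/7b +234.834ms=4/7b
14) 3757.339ms=64/7b +234.834ms=4/7b
15) 3992.172ms=68/7b +234.834ms=4/7b
16) 4227.006ms=72/7b +234.834ms=4/7b
17) 4461.84ms=76/7b +234.834ms=4/7b
18) 4696.673ms=80/7b +234.834ms=4/7b
Σ=12b of 12 (146bpm 4/4) — PASS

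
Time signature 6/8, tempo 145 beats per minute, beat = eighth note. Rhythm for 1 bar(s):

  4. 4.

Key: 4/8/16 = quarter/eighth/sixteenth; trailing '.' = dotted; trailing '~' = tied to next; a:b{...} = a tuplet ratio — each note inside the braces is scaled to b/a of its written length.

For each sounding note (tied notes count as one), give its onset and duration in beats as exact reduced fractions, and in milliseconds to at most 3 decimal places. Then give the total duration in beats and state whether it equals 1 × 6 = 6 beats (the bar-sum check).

1) 0.0ms=0b +1241.379ms=3b
2) 1241.379ms=3b +1241.379ms=3b
Σ=6b of 6 (145bpm 6/8) — PASS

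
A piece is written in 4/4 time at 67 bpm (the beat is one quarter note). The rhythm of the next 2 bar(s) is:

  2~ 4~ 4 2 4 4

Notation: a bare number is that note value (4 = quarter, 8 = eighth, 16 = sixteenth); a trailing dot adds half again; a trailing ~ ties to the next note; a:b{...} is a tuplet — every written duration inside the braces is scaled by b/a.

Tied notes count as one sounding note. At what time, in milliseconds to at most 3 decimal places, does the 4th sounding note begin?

note 4 onset = 7b = 6268.657ms

1. 0.0ms @ 0 + 3582.09ms (4)
2. 3582.09ms @ 4 + 1791.045ms (2)
3. 5373.134ms @ 6 + 895.522ms (1)
4. 6268.657ms @ 7 + 895.522ms (1)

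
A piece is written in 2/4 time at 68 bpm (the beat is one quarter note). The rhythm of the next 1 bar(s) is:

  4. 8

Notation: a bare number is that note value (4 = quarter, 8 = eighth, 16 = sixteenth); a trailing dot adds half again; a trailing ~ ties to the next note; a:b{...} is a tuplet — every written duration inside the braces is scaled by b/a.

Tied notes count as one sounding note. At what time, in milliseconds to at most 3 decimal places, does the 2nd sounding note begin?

1. 0.0ms @ 0 + 1323.529ms (3/2)
2. 1323.529ms @ 3/2 + 441.176ms (1/2)

note 2 onset = 3/2b = 1323.529ms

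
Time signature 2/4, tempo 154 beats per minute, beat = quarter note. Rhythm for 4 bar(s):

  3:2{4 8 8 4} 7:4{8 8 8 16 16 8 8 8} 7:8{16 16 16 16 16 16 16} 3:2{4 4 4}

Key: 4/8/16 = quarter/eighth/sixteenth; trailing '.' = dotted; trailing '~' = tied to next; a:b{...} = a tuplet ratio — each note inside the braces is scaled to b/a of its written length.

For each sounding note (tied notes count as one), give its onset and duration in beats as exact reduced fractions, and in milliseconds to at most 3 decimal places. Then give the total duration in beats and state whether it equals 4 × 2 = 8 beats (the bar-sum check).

1) 0.0ms=0b +259.74ms=2/3b
2) 259.74ms=2/3b +129.87ms=1/3b
3) 389.61ms=1b +129.87ms=1/3b
4) 519.481ms=4/3b +259.74ms=2/3b
5) 779.221ms=2b +111.317ms=2/7b
6) 890.538ms=16/7b +111.317ms=2/7b
7) 1001.855ms=18/7b +111.317ms=2/7b
8) 1113.173ms=20/7b +55.659ms=1/7b
9) 1168.831ms=3b +55.659ms=1/7b
10) 1224.49ms=22/7b +111.317ms=2/7b
11) 1335.807ms=24/7b +111.317ms=2/7b
12) 1447.124ms=26/7b +111.317ms=2/7b
13) 1558.442ms=4b +111.317ms=2/7b
14) 1669.759ms=30/7b +111.317ms=2/7b
15) 1781.076ms=32/7b +111.317ms=2/7b
16) 1892.393ms=34/7b +111.317ms=2/7b
17) 2003.711ms=36/7b +111.317ms=2/7b
18) 2115.028ms=38/7b +111.317ms=2/7b
19) 2226.345ms=40/7b +111.317ms=2/7b
20) 2337.662ms=6b +259.74ms=2/3b
21) 2597.403ms=20/3b +259.74ms=2/3b
22) 2857.143ms=22/3b +259.74ms=2/3b
Σ=8b of 8 (154bpm 2/4) — PASS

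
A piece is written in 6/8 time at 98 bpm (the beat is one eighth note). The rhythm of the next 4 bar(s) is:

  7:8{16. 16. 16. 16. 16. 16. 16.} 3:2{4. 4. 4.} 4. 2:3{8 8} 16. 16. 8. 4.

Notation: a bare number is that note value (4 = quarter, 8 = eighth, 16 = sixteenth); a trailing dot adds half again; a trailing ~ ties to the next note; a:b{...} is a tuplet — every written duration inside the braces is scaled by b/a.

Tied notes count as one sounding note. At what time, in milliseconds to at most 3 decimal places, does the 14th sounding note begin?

1. 0.0ms @ 0 + 524.781ms (6/7)
2. 524.781ms @ 6/7 + 524.781ms (6/7)
3. 1049.563ms @ 12/7 + 524.781ms (6/7)
4. 1574.344ms @ 18/7 + 524.781ms (6/7)
5. 2099.125ms @ 24/7 + 524.781ms (6/7)
6. 2623.907ms @ 30/7 + 524.781ms (6/7)
7. 3148.688ms @ 36/7 + 524.781ms (6/7)
8. 3673.469ms @ 6 + 1224.49ms (2)
9. 4897.959ms @ 8 + 1224.49ms (2)
10. 6122.449ms @ 10 + 1224.49ms (2)
11. 7346.939ms @ 12 + 1836.735ms (3)
12. 9183.673ms @ 15 + 918.367ms (3/2)
13. 10102.041ms @ 33/2 + 918.367ms (3/2)
14. 11020.408ms @ 18 + 459.184ms (3/4)
15. 11479.592ms @ 75/4 + 459.184ms (3/4)
16. 11938.776ms @ 39/2 + 918.367ms (3/2)
17. 12857.143ms @ 21 + 1836.735ms (3)

note 14 onset = 18b = 11020.408ms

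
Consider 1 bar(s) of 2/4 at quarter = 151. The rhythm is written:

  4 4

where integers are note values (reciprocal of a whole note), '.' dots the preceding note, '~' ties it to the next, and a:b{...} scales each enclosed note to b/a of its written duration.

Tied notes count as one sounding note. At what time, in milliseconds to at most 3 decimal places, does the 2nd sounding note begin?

1. 0.0ms @ 0 + 397.351ms (1)
2. 397.351ms @ 1 + 397.351ms (1)

note 2 onset = 1b = 397.351ms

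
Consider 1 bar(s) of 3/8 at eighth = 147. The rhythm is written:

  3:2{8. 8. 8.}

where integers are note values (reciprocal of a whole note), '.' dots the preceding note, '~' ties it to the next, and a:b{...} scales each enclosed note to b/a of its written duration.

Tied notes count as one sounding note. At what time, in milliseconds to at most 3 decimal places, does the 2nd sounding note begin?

1. 0.0ms @ 0 + 408.163ms (1)
2. 408.163ms @ 1 + 408.163ms (1)
3. 816.327ms @ 2 + 408.163ms (1)

note 2 onset = 1b = 408.163ms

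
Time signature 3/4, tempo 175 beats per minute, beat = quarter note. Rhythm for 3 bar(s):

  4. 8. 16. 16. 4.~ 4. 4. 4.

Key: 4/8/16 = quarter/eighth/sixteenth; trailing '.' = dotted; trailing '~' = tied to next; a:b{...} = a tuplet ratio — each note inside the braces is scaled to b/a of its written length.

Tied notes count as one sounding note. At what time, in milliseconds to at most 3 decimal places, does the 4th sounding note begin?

1. 0.0ms @ 0 + 514.286ms (3/2)
2. 514.286ms @ 3/2 + 257.143ms (3/4)
3. 771.429ms @ 9/4 + 128.571ms (3/8)
4. 900.0ms @ 21/8 + 128.571ms (3/8)
5. 1028.571ms @ 3 + 1028.571ms (3)
6. 2057.143ms @ 6 + 514.286ms (3/2)
7. 2571.429ms @ 15/2 + 514.286ms (3/2)

note 4 onset = 21/8b = 900.0ms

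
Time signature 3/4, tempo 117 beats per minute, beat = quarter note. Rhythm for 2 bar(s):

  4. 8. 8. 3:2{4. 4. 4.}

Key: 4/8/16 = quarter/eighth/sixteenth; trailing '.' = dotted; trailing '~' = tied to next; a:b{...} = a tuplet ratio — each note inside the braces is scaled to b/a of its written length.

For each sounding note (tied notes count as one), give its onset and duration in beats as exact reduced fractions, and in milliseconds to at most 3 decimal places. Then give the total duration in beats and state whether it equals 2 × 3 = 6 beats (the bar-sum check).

1) 0.0ms=0b +769.231ms=3/2b
2) 769.231ms=3/2b +384.615ms=3/4b
3) 1153.846ms=9/4b +384.615ms=3/4b
4) 1538.462ms=3b +512.821ms=1b
5) 2051.282ms=4b +512.821ms=1b
6) 2564.103ms=5b +512.821ms=1b
Σ=6b of 6 (117bpm 3/4) — PASS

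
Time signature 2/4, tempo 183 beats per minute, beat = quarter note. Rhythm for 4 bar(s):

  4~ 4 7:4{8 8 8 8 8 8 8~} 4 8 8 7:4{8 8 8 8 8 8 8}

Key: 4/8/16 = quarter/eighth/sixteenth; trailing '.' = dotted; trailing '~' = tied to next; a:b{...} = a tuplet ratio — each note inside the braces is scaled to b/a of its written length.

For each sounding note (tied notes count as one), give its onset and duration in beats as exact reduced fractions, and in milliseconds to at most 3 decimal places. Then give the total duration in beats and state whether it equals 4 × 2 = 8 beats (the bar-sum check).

1) 0.0ms=0b +655.738ms=2b
2) 655.738ms=2b +93.677ms=2/7b
3) 749.415ms=16/7b +93.677ms=2/7b
4) 843.091ms=18/7b +93.677ms=2/7b
5) 936.768ms=20/7b +93.677ms=2/7b
6) 1030.445ms=22/7b +93.677ms=2/7b
7) 1124.122ms=24/7b +93.677ms=2/7b
8) 1217.799ms=26/7b +421.546ms=9/7b
9) 1639.344ms=5b +163.934ms=1/2b
10) 1803.279ms=11/2b +163.934ms=1/2b
11) 1967.213ms=6b +93.677ms=2/7b
12) 2060.89ms=44/7b +93.677ms=2/7b
13) 2154.567ms=46/7b +93.677ms=2/7b
14) 2248.244ms=48/7b +93.677ms=2/7b
15) 2341.92ms=50/7b +93.677ms=2/7b
16) 2435.597ms=52/7b +93.677ms=2/7b
17) 2529.274ms=54/7b +93.677ms=2/7b
Σ=8b of 8 (183bpm 2/4) — PASS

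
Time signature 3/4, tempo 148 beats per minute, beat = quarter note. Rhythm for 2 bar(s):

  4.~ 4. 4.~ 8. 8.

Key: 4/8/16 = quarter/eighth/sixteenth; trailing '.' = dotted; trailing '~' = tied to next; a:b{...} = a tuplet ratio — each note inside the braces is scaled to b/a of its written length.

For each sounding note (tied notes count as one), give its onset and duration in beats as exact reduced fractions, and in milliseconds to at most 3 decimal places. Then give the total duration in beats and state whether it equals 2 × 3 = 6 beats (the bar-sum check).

1) 0.0ms=0b +1216.216ms=3b
2) 1216.216ms=3b +912.162ms=9/4b
3) 2128.378ms=21/4b +304.054ms=3/4b
Σ=6b of 6 (148bpm 3/4) — PASS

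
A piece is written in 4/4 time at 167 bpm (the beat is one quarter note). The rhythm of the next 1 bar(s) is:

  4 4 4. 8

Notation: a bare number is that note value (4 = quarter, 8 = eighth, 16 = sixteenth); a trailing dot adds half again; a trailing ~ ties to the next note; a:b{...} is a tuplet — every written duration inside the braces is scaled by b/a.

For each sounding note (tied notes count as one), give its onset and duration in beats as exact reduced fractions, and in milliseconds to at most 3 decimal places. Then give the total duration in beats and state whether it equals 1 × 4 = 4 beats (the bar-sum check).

1) 0.0ms=0b +359.281ms=1b
2) 359.281ms=1b +359.281ms=1b
3) 718.563ms=2b +538.922ms=3/2b
4) 1257.485ms=7/2b +179.641ms=1/2b
Σ=4b of 4 (167bpm 4/4) — PASS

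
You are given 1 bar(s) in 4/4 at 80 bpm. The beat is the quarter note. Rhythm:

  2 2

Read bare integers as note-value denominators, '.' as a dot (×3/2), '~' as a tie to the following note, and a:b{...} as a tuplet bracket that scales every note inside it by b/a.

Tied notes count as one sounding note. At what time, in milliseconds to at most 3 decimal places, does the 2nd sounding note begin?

1. 0.0ms @ 0 + 1500.0ms (2)
2. 1500.0ms @ 2 + 1500.0ms (2)

note 2 onset = 2b = 1500.0ms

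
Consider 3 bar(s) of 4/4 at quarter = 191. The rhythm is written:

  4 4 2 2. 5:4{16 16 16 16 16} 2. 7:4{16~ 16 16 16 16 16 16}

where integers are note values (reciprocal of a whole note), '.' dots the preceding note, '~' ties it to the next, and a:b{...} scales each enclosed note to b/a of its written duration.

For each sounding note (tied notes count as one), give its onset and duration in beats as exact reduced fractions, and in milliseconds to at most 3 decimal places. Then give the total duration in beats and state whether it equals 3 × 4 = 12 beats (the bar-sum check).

1) 0.0ms=0b +314.136ms=1b
2) 314.136ms=1b +314.136ms=1b
3) 628.272ms=2b +628.272ms=2b
4) 1256.545ms=4b +942.408ms=3b
5) 2198.953ms=7b +62.827ms=1/5b
6) 2261.78ms=36/5b +62.827ms=1/5b
7) 2324.607ms=37/5b +62.827ms=1/5b
8) 2387.435ms=38/5b +62.827ms=1/5b
9) 2450.262ms=39/5b +62.827ms=1/5b
10) 2513.089ms=8b +942.408ms=3b
11) 3455.497ms=11b +89.753ms=2/7b
12) 3545.251ms=79/7b +44.877ms=1/7b
13) 3590.127ms=80/7b +44.877ms=1/7b
14) 3635.004ms=81/7b +44.877ms=1/7b
15) 3679.88ms=82/7b +44.877ms=1/7b
16) 3724.757ms=83/7b +44.877ms=1/7b
Σ=12b of 12 (191bpm 4/4) — PASS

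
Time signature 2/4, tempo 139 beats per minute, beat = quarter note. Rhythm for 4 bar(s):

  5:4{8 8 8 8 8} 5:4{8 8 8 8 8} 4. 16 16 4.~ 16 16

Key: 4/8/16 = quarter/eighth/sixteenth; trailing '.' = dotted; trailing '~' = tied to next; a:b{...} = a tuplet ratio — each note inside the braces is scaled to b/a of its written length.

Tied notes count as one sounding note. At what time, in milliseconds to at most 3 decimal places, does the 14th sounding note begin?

1. 0.0ms @ 0 + 172.662ms (2/5)
2. 172.662ms @ 2/5 + 172.662ms (2/5)
3. 345.324ms @ 4/5 + 172.662ms (2/5)
4. 517.986ms @ 6/5 + 172.662ms (2/5)
5. 690.647ms @ 8/5 + 172.662ms (2/5)
6. 863.309ms @ 2 + 172.662ms (2/5)
7. 1035.971ms @ 12/5 + 172.662ms (2/5)
8. 1208.633ms @ 14/5 + 172.662ms (2/5)
9. 1381.295ms @ 16/5 + 172.662ms (2/5)
10. 1553.957ms @ 18/5 + 172.662ms (2/5)
11. 1726.619ms @ 4 + 647.482ms (3/2)
12. 2374.101ms @ 11/2 + 107.914ms (1/4)
13. 2482.014ms @ 23/4 + 107.914ms (1/4)
14. 2589.928ms @ 6 + 755.396ms (7/4)
15. 3345.324ms @ 31/4 + 107.914ms (1/4)

note 14 onset = 6b = 2589.928ms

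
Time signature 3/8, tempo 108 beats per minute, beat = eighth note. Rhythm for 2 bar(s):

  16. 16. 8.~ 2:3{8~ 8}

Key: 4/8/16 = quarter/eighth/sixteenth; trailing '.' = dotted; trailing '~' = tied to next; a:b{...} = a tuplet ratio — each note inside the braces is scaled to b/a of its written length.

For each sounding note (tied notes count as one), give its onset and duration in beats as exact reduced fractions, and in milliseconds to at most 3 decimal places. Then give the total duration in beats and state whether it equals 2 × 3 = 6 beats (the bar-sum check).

1) 0.0ms=0b +416.667ms=3/4b
2) 416.667ms=3/4b +416.667ms=3/4b
3) 833.333ms=3/2b +2500.0ms=9/2b
Σ=6b of 6 (108bpm 3/8) — PASS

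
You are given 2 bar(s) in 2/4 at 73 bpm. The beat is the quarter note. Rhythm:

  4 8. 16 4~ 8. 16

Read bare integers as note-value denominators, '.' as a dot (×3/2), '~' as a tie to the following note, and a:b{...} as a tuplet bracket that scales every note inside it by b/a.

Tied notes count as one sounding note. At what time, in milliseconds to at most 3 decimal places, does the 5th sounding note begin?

1. 0.0ms @ 0 + 821.918ms (1)
2. 821.918ms @ 1 + 616.438ms (3/4)
3. 1438.356ms @ 7/4 + 205.479ms (1/4)
4. 1643.836ms @ 2 + 1438.356ms (7/4)
5. 3082.192ms @ 15/4 + 205.479ms (1/4)

note 5 onset = 15/4b = 3082.192ms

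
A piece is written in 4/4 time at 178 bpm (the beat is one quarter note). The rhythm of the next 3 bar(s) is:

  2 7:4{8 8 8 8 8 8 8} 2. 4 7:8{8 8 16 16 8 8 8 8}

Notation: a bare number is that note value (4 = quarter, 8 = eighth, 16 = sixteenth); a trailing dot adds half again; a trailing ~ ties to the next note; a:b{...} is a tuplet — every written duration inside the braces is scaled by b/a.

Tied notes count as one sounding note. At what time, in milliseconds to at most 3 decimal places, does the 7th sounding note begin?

note 7 onset = 24/7b = 1155.698ms

1. 0.0ms @ 0 + 674.157ms (2)
2. 674.157ms @ 2 + 96.308ms (2/7)
3. 770.465ms @ 16/7 + 96.308ms (2/7)
4. 866.774ms @ 18/7 + 96.308ms (2/7)
5. 963.082ms @ 20/7 + 96.308ms (2/7)
6. 1059.39ms @ 22/7 + 96.308ms (2/7)
7. 1155.698ms @ 24/7 + 96.308ms (2/7)
8. 1252.006ms @ 26/7 + 96.308ms (2/7)
9. 1348.315ms @ 4 + 1011.236ms (3)
10. 2359.551ms @ 7 + 337.079ms (1)
11. 2696.629ms @ 8 + 192.616ms (4/7)
12. 2889.246ms @ 60/7 + 192.616ms (4/7)
13. 3081.862ms @ 64/7 + 96.308ms (2/7)
14. 3178.17ms @ 66/7 + 96.308ms (2/7)
15. 3274.478ms @ 68/7 + 192.616ms (4/7)
16. 3467.095ms @ 72/7 + 192.616ms (4/7)
17. 3659.711ms @ 76/7 + 192.616ms (4/7)
18. 3852.327ms @ 80/7 + 192.616ms (4/7)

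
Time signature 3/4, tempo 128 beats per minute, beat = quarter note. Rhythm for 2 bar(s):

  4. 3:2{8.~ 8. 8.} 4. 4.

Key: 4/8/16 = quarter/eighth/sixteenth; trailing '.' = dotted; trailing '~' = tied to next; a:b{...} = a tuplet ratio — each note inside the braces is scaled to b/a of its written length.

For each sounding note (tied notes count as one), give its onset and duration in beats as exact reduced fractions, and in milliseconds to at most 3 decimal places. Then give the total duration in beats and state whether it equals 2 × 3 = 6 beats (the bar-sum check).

1) 0.0ms=0b +703.125ms=3/2b
2) 703.125ms=3/2b +468.75ms=1b
3) 1171.875ms=5/2b +234.375ms=1/2b
4) 1406.25ms=3b +703.125ms=3/2b
5) 2109.375ms=9/2b +703.125ms=3/2b
Σ=6b of 6 (128bpm 3/4) — PASS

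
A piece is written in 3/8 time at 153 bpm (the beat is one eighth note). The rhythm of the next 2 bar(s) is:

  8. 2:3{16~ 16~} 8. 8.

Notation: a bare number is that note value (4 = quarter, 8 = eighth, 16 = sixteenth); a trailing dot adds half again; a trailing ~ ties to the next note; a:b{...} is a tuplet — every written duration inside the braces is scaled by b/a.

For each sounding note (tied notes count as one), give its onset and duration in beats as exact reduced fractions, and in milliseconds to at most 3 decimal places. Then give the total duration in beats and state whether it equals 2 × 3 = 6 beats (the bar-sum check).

1) 0.0ms=0b +588.235ms=3/2b
2) 588.235ms=3/2b +1176.471ms=3b
3) 1764.706ms=9/2b +588.235ms=3/2b
Σ=6b of 6 (153bpm 3/8) — PASS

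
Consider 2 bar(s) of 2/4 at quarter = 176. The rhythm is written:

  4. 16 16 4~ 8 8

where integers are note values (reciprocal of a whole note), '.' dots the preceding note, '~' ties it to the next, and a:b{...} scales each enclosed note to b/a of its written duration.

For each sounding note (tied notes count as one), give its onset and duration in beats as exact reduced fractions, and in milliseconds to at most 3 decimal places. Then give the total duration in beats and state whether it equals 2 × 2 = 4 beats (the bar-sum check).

1) 0.0ms=0b +511.364ms=3/2b
2) 511.364ms=3/2b +85.227ms=1/4b
3) 596.591ms=7/4b +85.227ms=1/4b
4) 681.818ms=2b +511.364ms=3/2b
5) 1193.182ms=7/2b +170.455ms=1/2b
Σ=4b of 4 (176bpm 2/4) — PASS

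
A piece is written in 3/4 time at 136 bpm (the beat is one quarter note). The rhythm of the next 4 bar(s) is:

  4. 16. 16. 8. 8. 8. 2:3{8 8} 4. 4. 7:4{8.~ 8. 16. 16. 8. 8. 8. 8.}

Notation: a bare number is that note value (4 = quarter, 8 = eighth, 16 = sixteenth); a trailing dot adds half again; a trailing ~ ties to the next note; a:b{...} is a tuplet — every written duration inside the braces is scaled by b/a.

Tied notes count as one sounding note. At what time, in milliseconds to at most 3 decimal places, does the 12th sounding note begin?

note 12 onset = 69/7b = 4348.739ms

1. 0.0ms @ 0 + 661.765ms (3/2)
2. 661.765ms @ 3/2 + 165.441ms (3/8)
3. 827.206ms @ 15/8 + 165.441ms (3/8)
4. 992.647ms @ 9/4 + 330.882ms (3/4)
5. 1323.529ms @ 3 + 330.882ms (3/4)
6. 1654.412ms @ 15/4 + 330.882ms (3/4)
7. 1985.294ms @ 9/2 + 330.882ms (3/4)
8. 2316.176ms @ 21/4 + 330.882ms (3/4)
9. 2647.059ms @ 6 + 661.765ms (3/2)
10. 3308.824ms @ 15/2 + 661.765ms (3/2)
11. 3970.588ms @ 9 + 378.151ms (6/7)
12. 4348.739ms @ 69/7 + 94.538ms (3/14)
13. 4443.277ms @ 141/14 + 94.538ms (3/14)
14. 4537.815ms @ 72/7 + 189.076ms (3/7)
15. 4726.891ms @ 75/7 + 189.076ms (3/7)
16. 4915.966ms @ 78/7 + 189.076ms (3/7)
17. 5105.042ms @ 81/7 + 189.076ms (3/7)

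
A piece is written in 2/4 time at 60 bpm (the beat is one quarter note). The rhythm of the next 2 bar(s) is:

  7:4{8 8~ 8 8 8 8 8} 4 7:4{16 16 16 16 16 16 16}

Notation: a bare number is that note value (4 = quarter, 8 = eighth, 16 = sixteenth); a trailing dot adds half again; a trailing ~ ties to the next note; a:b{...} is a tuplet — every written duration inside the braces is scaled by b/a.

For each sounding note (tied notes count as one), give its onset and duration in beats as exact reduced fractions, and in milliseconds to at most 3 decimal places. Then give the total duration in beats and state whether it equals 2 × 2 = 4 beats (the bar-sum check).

1) 0.0ms=0b +285.714ms=2/7b
2) 285.714ms=2/7b +571.429ms=4/7b
3) 857.143ms=6/7b +285.714ms=2/7b
4) 1142.857ms=8/7b +285.714ms=2/7b
5) 1428.571ms=10/7b +285.714ms=2/7b
6) 1714.286ms=12/7b +285.714ms=2/7b
7) 2000.0ms=2b +1000.0ms=1b
8) 3000.0ms=3b +142.857ms=1/7b
9) 3142.857ms=22/7b +142.857ms=1/7b
10) 3285.714ms=23/7b +142.857ms=1/7b
11) 3428.571ms=24/7b +142.857ms=1/7b
12) 3571.429ms=25/7b +142.857ms=1/7b
13) 3714.286ms=26/7b +142.857ms=1/7b
14) 3857.143ms=27/7b +142.857ms=1/7b
Σ=4b of 4 (60bpm 2/4) — PASS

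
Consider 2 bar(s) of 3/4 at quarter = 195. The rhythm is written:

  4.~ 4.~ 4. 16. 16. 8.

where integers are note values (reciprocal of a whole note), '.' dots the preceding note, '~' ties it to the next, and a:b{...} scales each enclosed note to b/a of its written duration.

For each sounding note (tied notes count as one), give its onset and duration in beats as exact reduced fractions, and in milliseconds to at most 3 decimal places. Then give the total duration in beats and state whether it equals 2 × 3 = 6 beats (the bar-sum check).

1) 0.0ms=0b +1384.615ms=9/2b
2) 1384.615ms=9/2b +115.385ms=3/8b
3) 1500.0ms=39/8b +115.385ms=3/8b
4) 1615.385ms=21/4b +230.769ms=3/4b
Σ=6b of 6 (195bpm 3/4) — PASS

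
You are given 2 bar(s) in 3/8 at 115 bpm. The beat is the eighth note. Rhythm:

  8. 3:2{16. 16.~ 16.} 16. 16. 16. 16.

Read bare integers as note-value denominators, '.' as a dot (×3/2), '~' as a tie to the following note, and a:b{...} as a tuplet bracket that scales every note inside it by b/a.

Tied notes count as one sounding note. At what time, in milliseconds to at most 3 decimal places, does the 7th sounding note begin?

note 7 onset = 21/4b = 2739.13ms

1. 0.0ms @ 0 + 782.609ms (3/2)
2. 782.609ms @ 3/2 + 260.87ms (1/2)
3. 1043.478ms @ 2 + 521.739ms (1)
4. 1565.217ms @ 3 + 391.304ms (3/4)
5. 1956.522ms @ 15/4 + 391.304ms (3/4)
6. 2347.826ms @ 9/2 + 391.304ms (3/4)
7. 2739.13ms @ 21/4 + 391.304ms (3/4)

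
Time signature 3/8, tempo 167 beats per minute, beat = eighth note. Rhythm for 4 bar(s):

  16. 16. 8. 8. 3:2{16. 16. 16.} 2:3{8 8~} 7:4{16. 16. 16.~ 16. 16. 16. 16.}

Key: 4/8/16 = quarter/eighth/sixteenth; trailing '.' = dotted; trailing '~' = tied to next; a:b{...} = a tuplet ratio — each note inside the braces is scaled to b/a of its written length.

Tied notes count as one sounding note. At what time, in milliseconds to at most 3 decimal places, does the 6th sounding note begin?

1. 0.0ms @ 0 + 269.461ms (3/4)
2. 269.461ms @ 3/4 + 269.461ms (3/4)
3. 538.922ms @ 3/2 + 538.922ms (3/2)
4. 1077.844ms @ 3 + 538.922ms (3/2)
5. 1616.766ms @ 9/2 + 179.641ms (1/2)
6. 1796.407ms @ 5 + 179.641ms (1/2)
7. 1976.048ms @ 11/2 + 179.641ms (1/2)
8. 2155.689ms @ 6 + 538.922ms (3/2)
9. 2694.611ms @ 15/2 + 692.9ms (27/14)
10. 3387.511ms @ 66/7 + 153.978ms (3/7)
11. 3541.488ms @ 69/7 + 307.956ms (6/7)
12. 3849.444ms @ 75/7 + 153.978ms (3/7)
13. 4003.422ms @ 78/7 + 153.978ms (3/7)
14. 4157.399ms @ 81/7 + 153.978ms (3/7)

note 6 onset = 5b = 1796.407ms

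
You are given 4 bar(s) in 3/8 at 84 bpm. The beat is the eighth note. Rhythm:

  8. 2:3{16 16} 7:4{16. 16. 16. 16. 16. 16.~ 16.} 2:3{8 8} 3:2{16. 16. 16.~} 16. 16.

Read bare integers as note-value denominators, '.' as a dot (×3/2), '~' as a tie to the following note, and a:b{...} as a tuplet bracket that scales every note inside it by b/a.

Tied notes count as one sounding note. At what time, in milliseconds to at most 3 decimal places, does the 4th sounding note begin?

1. 0.0ms @ 0 + 1071.429ms (3/2)
2. 1071.429ms @ 3/2 + 535.714ms (3/4)
3. 1607.143ms @ 9/4 + 535.714ms (3/4)
4. 2142.857ms @ 3 + 306.122ms (3/7)
5. 2448.98ms @ 24/7 + 306.122ms (3/7)
6. 2755.102ms @ 27/7 + 306.122ms (3/7)
7. 3061.224ms @ 30/7 + 306.122ms (3/7)
8. 3367.347ms @ 33/7 + 306.122ms (3/7)
9. 3673.469ms @ 36/7 + 612.245ms (6/7)
10. 4285.714ms @ 6 + 1071.429ms (3/2)
11. 5357.143ms @ 15/2 + 1071.429ms (3/2)
12. 6428.571ms @ 9 + 357.143ms (1/2)
13. 6785.714ms @ 19/2 + 357.143ms (1/2)
14. 7142.857ms @ 10 + 892.857ms (5/4)
15. 8035.714ms @ 45/4 + 535.714ms (3/4)

note 4 onset = 3b = 2142.857ms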